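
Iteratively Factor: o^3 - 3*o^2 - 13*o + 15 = (o + 3)*(o^2 - 6*o + 5) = (o - 5)*(o + 3)*(o - 1)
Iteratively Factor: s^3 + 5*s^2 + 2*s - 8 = (s - 1)*(s^2 + 6*s + 8) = (s - 1)*(s + 2)*(s + 4)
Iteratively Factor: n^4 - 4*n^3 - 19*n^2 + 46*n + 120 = (n + 3)*(n^3 - 7*n^2 + 2*n + 40) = (n - 5)*(n + 3)*(n^2 - 2*n - 8) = (n - 5)*(n - 4)*(n + 3)*(n + 2)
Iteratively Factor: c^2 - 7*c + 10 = (c - 5)*(c - 2)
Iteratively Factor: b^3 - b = (b - 1)*(b^2 + b) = (b - 1)*(b + 1)*(b)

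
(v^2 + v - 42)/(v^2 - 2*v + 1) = (v^2 + v - 42)/(v^2 - 2*v + 1)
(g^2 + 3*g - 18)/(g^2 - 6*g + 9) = (g + 6)/(g - 3)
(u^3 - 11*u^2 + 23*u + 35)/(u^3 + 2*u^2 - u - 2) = (u^2 - 12*u + 35)/(u^2 + u - 2)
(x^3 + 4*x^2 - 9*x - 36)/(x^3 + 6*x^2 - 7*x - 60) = (x + 3)/(x + 5)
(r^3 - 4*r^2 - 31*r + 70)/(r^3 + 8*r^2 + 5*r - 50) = (r - 7)/(r + 5)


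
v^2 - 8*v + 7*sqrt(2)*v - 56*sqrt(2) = (v - 8)*(v + 7*sqrt(2))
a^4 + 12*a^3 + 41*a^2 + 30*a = a*(a + 1)*(a + 5)*(a + 6)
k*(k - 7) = k^2 - 7*k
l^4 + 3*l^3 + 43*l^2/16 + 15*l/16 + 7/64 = (l + 1/4)*(l + 1/2)^2*(l + 7/4)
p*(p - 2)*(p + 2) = p^3 - 4*p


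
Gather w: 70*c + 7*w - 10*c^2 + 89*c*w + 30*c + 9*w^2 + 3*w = -10*c^2 + 100*c + 9*w^2 + w*(89*c + 10)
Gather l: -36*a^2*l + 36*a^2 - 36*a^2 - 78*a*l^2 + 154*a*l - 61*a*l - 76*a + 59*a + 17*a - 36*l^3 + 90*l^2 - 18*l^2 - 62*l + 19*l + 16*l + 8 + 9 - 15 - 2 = -36*l^3 + l^2*(72 - 78*a) + l*(-36*a^2 + 93*a - 27)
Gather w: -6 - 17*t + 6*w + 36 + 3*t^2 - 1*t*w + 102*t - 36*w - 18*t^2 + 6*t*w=-15*t^2 + 85*t + w*(5*t - 30) + 30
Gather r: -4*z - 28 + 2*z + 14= -2*z - 14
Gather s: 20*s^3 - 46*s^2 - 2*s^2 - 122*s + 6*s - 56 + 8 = 20*s^3 - 48*s^2 - 116*s - 48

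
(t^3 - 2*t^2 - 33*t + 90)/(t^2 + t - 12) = (t^2 + t - 30)/(t + 4)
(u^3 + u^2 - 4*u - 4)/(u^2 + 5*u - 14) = (u^2 + 3*u + 2)/(u + 7)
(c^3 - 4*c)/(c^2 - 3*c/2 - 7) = 2*c*(c - 2)/(2*c - 7)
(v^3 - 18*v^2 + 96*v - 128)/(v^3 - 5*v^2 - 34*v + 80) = (v - 8)/(v + 5)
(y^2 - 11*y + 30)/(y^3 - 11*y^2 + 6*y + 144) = (y - 5)/(y^2 - 5*y - 24)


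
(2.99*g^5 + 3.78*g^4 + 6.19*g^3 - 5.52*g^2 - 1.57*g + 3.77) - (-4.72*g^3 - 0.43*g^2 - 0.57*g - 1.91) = 2.99*g^5 + 3.78*g^4 + 10.91*g^3 - 5.09*g^2 - 1.0*g + 5.68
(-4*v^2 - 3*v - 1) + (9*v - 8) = -4*v^2 + 6*v - 9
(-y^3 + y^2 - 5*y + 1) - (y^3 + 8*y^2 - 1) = -2*y^3 - 7*y^2 - 5*y + 2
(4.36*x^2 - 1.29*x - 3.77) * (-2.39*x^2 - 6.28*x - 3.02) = -10.4204*x^4 - 24.2977*x^3 + 3.9443*x^2 + 27.5714*x + 11.3854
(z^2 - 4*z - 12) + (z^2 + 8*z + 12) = 2*z^2 + 4*z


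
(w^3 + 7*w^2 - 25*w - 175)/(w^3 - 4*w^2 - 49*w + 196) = (w^2 - 25)/(w^2 - 11*w + 28)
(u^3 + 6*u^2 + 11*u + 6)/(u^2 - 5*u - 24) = (u^2 + 3*u + 2)/(u - 8)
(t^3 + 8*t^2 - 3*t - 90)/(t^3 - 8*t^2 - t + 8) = (t^3 + 8*t^2 - 3*t - 90)/(t^3 - 8*t^2 - t + 8)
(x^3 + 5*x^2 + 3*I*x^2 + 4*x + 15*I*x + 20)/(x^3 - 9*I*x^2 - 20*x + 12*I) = (x^2 + x*(5 + 4*I) + 20*I)/(x^2 - 8*I*x - 12)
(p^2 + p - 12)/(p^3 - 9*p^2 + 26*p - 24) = (p + 4)/(p^2 - 6*p + 8)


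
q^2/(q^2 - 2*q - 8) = q^2/(q^2 - 2*q - 8)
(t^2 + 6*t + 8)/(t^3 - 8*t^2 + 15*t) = (t^2 + 6*t + 8)/(t*(t^2 - 8*t + 15))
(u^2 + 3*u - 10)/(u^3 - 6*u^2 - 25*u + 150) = (u - 2)/(u^2 - 11*u + 30)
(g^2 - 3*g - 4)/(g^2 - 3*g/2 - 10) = 2*(g + 1)/(2*g + 5)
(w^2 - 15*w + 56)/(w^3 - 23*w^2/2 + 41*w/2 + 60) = 2*(w - 7)/(2*w^2 - 7*w - 15)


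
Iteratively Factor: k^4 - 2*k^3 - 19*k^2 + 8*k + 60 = (k + 2)*(k^3 - 4*k^2 - 11*k + 30) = (k - 2)*(k + 2)*(k^2 - 2*k - 15) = (k - 5)*(k - 2)*(k + 2)*(k + 3)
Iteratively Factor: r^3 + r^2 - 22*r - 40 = (r - 5)*(r^2 + 6*r + 8) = (r - 5)*(r + 4)*(r + 2)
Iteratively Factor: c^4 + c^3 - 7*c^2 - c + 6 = (c + 1)*(c^3 - 7*c + 6) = (c - 1)*(c + 1)*(c^2 + c - 6) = (c - 1)*(c + 1)*(c + 3)*(c - 2)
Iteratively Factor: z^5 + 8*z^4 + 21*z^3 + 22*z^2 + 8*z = (z + 1)*(z^4 + 7*z^3 + 14*z^2 + 8*z) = (z + 1)*(z + 2)*(z^3 + 5*z^2 + 4*z) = z*(z + 1)*(z + 2)*(z^2 + 5*z + 4) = z*(z + 1)^2*(z + 2)*(z + 4)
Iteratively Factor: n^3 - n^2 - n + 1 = (n - 1)*(n^2 - 1) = (n - 1)^2*(n + 1)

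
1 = 1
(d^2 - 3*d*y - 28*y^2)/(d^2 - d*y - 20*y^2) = (-d + 7*y)/(-d + 5*y)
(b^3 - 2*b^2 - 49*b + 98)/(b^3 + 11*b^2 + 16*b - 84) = (b - 7)/(b + 6)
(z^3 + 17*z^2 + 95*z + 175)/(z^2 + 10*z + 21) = (z^2 + 10*z + 25)/(z + 3)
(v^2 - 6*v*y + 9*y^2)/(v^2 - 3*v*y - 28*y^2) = (-v^2 + 6*v*y - 9*y^2)/(-v^2 + 3*v*y + 28*y^2)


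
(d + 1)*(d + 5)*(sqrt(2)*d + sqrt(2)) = sqrt(2)*d^3 + 7*sqrt(2)*d^2 + 11*sqrt(2)*d + 5*sqrt(2)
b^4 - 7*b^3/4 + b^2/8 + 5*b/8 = b*(b - 5/4)*(b - 1)*(b + 1/2)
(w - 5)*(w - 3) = w^2 - 8*w + 15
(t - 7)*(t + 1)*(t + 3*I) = t^3 - 6*t^2 + 3*I*t^2 - 7*t - 18*I*t - 21*I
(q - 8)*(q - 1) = q^2 - 9*q + 8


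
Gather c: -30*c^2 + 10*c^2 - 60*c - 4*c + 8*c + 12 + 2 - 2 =-20*c^2 - 56*c + 12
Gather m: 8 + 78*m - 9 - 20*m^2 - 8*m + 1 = -20*m^2 + 70*m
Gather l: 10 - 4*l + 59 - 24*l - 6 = 63 - 28*l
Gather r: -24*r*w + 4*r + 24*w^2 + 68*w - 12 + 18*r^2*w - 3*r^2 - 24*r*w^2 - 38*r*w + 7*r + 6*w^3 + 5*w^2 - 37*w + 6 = r^2*(18*w - 3) + r*(-24*w^2 - 62*w + 11) + 6*w^3 + 29*w^2 + 31*w - 6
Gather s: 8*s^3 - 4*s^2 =8*s^3 - 4*s^2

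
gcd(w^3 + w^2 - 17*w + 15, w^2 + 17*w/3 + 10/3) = w + 5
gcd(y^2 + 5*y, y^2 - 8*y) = y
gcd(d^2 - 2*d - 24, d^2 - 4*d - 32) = d + 4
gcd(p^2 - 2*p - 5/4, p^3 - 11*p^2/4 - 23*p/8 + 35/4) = p - 5/2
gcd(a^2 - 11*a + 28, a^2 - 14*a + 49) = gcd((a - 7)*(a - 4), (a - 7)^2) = a - 7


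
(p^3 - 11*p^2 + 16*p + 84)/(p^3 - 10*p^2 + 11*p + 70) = (p - 6)/(p - 5)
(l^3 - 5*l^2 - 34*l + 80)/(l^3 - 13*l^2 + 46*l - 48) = (l + 5)/(l - 3)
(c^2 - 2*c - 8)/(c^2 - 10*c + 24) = (c + 2)/(c - 6)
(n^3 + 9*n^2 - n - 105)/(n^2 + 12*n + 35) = n - 3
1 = 1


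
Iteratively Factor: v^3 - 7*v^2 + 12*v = (v)*(v^2 - 7*v + 12) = v*(v - 4)*(v - 3)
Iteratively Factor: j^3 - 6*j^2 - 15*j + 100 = (j - 5)*(j^2 - j - 20) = (j - 5)*(j + 4)*(j - 5)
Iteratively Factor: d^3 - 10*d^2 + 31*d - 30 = (d - 5)*(d^2 - 5*d + 6) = (d - 5)*(d - 2)*(d - 3)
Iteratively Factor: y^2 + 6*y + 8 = (y + 4)*(y + 2)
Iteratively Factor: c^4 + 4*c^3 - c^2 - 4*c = (c + 4)*(c^3 - c) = (c - 1)*(c + 4)*(c^2 + c) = (c - 1)*(c + 1)*(c + 4)*(c)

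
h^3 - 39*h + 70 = (h - 5)*(h - 2)*(h + 7)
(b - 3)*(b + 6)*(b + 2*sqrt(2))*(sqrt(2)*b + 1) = sqrt(2)*b^4 + 3*sqrt(2)*b^3 + 5*b^3 - 16*sqrt(2)*b^2 + 15*b^2 - 90*b + 6*sqrt(2)*b - 36*sqrt(2)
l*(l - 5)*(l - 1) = l^3 - 6*l^2 + 5*l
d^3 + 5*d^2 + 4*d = d*(d + 1)*(d + 4)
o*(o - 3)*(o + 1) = o^3 - 2*o^2 - 3*o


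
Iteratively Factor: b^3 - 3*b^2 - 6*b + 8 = (b - 4)*(b^2 + b - 2) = (b - 4)*(b + 2)*(b - 1)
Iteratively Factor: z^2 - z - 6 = (z + 2)*(z - 3)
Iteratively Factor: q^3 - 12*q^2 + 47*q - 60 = (q - 3)*(q^2 - 9*q + 20) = (q - 4)*(q - 3)*(q - 5)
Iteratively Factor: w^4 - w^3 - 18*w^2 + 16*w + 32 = (w + 1)*(w^3 - 2*w^2 - 16*w + 32) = (w + 1)*(w + 4)*(w^2 - 6*w + 8) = (w - 4)*(w + 1)*(w + 4)*(w - 2)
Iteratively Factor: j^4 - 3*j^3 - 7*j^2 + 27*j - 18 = (j - 2)*(j^3 - j^2 - 9*j + 9) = (j - 3)*(j - 2)*(j^2 + 2*j - 3) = (j - 3)*(j - 2)*(j + 3)*(j - 1)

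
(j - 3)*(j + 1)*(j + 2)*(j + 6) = j^4 + 6*j^3 - 7*j^2 - 48*j - 36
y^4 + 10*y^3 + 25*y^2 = y^2*(y + 5)^2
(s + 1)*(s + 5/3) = s^2 + 8*s/3 + 5/3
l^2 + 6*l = l*(l + 6)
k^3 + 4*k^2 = k^2*(k + 4)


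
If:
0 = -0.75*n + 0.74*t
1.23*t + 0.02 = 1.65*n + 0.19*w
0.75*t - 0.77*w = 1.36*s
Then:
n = 0.0495812395309883 - 0.471021775544389*w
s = 0.0277120898610701 - 0.829441324268401*w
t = 0.050251256281407 - 0.477386934673367*w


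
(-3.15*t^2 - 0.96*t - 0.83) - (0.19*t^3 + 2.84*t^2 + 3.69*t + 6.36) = -0.19*t^3 - 5.99*t^2 - 4.65*t - 7.19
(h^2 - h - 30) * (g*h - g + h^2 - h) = g*h^3 - 2*g*h^2 - 29*g*h + 30*g + h^4 - 2*h^3 - 29*h^2 + 30*h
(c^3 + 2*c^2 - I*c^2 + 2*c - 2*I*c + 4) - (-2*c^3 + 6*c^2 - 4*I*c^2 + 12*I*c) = 3*c^3 - 4*c^2 + 3*I*c^2 + 2*c - 14*I*c + 4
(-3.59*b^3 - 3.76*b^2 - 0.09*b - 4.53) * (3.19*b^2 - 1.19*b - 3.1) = -11.4521*b^5 - 7.7223*b^4 + 15.3163*b^3 - 2.6876*b^2 + 5.6697*b + 14.043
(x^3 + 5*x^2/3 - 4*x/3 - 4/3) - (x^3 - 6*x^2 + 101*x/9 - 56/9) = 23*x^2/3 - 113*x/9 + 44/9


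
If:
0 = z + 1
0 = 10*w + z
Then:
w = 1/10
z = -1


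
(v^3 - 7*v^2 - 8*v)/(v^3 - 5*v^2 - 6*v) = (v - 8)/(v - 6)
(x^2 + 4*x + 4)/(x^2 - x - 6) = (x + 2)/(x - 3)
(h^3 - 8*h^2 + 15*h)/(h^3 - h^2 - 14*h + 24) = h*(h - 5)/(h^2 + 2*h - 8)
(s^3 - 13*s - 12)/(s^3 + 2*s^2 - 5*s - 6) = (s - 4)/(s - 2)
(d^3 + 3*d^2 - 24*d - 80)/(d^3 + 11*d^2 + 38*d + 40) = (d^2 - d - 20)/(d^2 + 7*d + 10)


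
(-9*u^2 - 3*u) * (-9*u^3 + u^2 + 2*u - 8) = 81*u^5 + 18*u^4 - 21*u^3 + 66*u^2 + 24*u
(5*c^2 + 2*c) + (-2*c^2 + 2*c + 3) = 3*c^2 + 4*c + 3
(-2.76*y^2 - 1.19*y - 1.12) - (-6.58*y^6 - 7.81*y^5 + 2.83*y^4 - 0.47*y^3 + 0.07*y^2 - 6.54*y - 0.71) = 6.58*y^6 + 7.81*y^5 - 2.83*y^4 + 0.47*y^3 - 2.83*y^2 + 5.35*y - 0.41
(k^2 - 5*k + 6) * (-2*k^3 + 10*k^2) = -2*k^5 + 20*k^4 - 62*k^3 + 60*k^2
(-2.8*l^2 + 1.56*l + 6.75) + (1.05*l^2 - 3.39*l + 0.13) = -1.75*l^2 - 1.83*l + 6.88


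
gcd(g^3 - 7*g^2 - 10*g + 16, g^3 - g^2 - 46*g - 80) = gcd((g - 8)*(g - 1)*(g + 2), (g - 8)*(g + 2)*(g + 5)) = g^2 - 6*g - 16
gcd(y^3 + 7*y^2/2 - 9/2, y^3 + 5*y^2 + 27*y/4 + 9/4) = y^2 + 9*y/2 + 9/2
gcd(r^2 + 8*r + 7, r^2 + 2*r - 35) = r + 7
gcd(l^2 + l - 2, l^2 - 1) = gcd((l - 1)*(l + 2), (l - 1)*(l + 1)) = l - 1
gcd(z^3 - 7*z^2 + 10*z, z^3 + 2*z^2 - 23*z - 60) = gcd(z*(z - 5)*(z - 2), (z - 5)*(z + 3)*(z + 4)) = z - 5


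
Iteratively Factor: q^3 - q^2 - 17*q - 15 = (q - 5)*(q^2 + 4*q + 3) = (q - 5)*(q + 3)*(q + 1)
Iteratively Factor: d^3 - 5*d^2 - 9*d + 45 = (d - 3)*(d^2 - 2*d - 15) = (d - 5)*(d - 3)*(d + 3)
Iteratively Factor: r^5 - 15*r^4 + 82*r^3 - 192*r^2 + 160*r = (r)*(r^4 - 15*r^3 + 82*r^2 - 192*r + 160) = r*(r - 5)*(r^3 - 10*r^2 + 32*r - 32) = r*(r - 5)*(r - 2)*(r^2 - 8*r + 16) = r*(r - 5)*(r - 4)*(r - 2)*(r - 4)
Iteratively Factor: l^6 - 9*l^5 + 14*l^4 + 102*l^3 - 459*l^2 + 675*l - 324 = (l - 1)*(l^5 - 8*l^4 + 6*l^3 + 108*l^2 - 351*l + 324) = (l - 1)*(l + 4)*(l^4 - 12*l^3 + 54*l^2 - 108*l + 81) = (l - 3)*(l - 1)*(l + 4)*(l^3 - 9*l^2 + 27*l - 27) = (l - 3)^2*(l - 1)*(l + 4)*(l^2 - 6*l + 9) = (l - 3)^3*(l - 1)*(l + 4)*(l - 3)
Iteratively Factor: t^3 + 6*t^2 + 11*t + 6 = (t + 2)*(t^2 + 4*t + 3) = (t + 2)*(t + 3)*(t + 1)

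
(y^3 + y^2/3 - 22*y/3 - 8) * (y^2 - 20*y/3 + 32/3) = y^5 - 19*y^4/3 + 10*y^3/9 + 400*y^2/9 - 224*y/9 - 256/3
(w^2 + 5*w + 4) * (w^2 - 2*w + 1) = w^4 + 3*w^3 - 5*w^2 - 3*w + 4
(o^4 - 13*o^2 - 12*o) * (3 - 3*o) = -3*o^5 + 3*o^4 + 39*o^3 - 3*o^2 - 36*o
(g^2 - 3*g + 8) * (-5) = -5*g^2 + 15*g - 40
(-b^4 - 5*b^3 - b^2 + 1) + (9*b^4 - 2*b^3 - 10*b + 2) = 8*b^4 - 7*b^3 - b^2 - 10*b + 3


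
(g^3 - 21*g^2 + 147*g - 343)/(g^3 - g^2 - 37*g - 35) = (g^2 - 14*g + 49)/(g^2 + 6*g + 5)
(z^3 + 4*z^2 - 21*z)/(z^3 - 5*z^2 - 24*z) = (-z^2 - 4*z + 21)/(-z^2 + 5*z + 24)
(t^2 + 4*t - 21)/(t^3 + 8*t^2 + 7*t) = (t - 3)/(t*(t + 1))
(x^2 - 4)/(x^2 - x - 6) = (x - 2)/(x - 3)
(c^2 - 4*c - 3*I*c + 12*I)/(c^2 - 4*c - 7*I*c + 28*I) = (c - 3*I)/(c - 7*I)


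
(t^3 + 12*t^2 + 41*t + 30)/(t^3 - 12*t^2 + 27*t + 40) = (t^2 + 11*t + 30)/(t^2 - 13*t + 40)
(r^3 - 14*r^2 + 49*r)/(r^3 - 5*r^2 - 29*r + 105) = r*(r - 7)/(r^2 + 2*r - 15)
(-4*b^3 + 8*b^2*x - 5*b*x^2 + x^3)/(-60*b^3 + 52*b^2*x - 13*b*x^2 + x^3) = (2*b^2 - 3*b*x + x^2)/(30*b^2 - 11*b*x + x^2)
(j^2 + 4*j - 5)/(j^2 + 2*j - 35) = (j^2 + 4*j - 5)/(j^2 + 2*j - 35)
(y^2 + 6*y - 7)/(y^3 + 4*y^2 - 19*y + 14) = 1/(y - 2)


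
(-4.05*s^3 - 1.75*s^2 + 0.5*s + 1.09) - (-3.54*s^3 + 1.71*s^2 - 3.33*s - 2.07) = -0.51*s^3 - 3.46*s^2 + 3.83*s + 3.16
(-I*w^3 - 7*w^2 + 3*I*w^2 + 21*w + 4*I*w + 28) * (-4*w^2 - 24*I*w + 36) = 4*I*w^5 + 4*w^4 - 12*I*w^4 - 12*w^3 + 116*I*w^3 - 268*w^2 - 396*I*w^2 + 756*w - 528*I*w + 1008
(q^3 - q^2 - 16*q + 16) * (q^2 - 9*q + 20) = q^5 - 10*q^4 + 13*q^3 + 140*q^2 - 464*q + 320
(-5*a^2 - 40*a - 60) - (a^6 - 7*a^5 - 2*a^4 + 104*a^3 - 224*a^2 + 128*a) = -a^6 + 7*a^5 + 2*a^4 - 104*a^3 + 219*a^2 - 168*a - 60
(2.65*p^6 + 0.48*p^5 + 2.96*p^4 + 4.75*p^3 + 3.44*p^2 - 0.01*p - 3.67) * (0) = 0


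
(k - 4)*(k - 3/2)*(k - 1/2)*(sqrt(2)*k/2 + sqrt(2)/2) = sqrt(2)*k^4/2 - 5*sqrt(2)*k^3/2 + 11*sqrt(2)*k^2/8 + 23*sqrt(2)*k/8 - 3*sqrt(2)/2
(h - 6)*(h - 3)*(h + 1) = h^3 - 8*h^2 + 9*h + 18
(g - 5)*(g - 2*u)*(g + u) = g^3 - g^2*u - 5*g^2 - 2*g*u^2 + 5*g*u + 10*u^2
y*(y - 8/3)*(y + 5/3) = y^3 - y^2 - 40*y/9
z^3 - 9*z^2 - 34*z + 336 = (z - 8)*(z - 7)*(z + 6)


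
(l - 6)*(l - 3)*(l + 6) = l^3 - 3*l^2 - 36*l + 108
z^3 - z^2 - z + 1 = (z - 1)^2*(z + 1)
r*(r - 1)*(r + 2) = r^3 + r^2 - 2*r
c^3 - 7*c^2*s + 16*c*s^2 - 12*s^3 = (c - 3*s)*(c - 2*s)^2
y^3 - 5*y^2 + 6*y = y*(y - 3)*(y - 2)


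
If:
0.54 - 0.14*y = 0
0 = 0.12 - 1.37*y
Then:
No Solution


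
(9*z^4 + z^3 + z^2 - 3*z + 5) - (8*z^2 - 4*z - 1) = 9*z^4 + z^3 - 7*z^2 + z + 6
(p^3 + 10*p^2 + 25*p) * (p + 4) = p^4 + 14*p^3 + 65*p^2 + 100*p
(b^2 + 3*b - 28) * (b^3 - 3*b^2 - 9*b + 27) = b^5 - 46*b^3 + 84*b^2 + 333*b - 756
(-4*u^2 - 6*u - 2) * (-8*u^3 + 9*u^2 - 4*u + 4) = 32*u^5 + 12*u^4 - 22*u^3 - 10*u^2 - 16*u - 8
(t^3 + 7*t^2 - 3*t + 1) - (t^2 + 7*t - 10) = t^3 + 6*t^2 - 10*t + 11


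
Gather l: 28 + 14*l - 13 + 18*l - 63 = 32*l - 48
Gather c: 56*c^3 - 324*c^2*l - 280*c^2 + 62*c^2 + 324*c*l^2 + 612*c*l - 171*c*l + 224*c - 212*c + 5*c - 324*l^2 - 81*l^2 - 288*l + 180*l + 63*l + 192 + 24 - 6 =56*c^3 + c^2*(-324*l - 218) + c*(324*l^2 + 441*l + 17) - 405*l^2 - 45*l + 210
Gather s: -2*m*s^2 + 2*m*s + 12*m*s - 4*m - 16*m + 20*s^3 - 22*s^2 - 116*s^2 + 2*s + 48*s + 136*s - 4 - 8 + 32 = -20*m + 20*s^3 + s^2*(-2*m - 138) + s*(14*m + 186) + 20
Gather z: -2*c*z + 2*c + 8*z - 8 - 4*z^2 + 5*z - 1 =2*c - 4*z^2 + z*(13 - 2*c) - 9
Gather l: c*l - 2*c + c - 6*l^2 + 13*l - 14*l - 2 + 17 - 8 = -c - 6*l^2 + l*(c - 1) + 7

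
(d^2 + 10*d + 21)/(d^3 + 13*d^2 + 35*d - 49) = (d + 3)/(d^2 + 6*d - 7)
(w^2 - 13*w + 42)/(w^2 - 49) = (w - 6)/(w + 7)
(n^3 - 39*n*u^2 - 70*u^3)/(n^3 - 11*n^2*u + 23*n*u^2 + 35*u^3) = (-n^2 - 7*n*u - 10*u^2)/(-n^2 + 4*n*u + 5*u^2)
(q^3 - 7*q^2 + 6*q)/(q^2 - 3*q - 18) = q*(q - 1)/(q + 3)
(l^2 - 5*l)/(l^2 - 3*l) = (l - 5)/(l - 3)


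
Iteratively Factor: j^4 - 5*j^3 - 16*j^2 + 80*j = (j - 4)*(j^3 - j^2 - 20*j) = j*(j - 4)*(j^2 - j - 20) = j*(j - 4)*(j + 4)*(j - 5)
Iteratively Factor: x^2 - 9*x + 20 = (x - 4)*(x - 5)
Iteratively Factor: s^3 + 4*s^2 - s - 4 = (s + 1)*(s^2 + 3*s - 4) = (s - 1)*(s + 1)*(s + 4)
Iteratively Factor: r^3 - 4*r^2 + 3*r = (r - 3)*(r^2 - r) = (r - 3)*(r - 1)*(r)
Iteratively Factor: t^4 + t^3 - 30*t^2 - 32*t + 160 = (t - 5)*(t^3 + 6*t^2 - 32) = (t - 5)*(t + 4)*(t^2 + 2*t - 8) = (t - 5)*(t - 2)*(t + 4)*(t + 4)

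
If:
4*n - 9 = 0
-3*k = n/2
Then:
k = -3/8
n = 9/4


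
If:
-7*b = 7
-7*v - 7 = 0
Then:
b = -1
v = -1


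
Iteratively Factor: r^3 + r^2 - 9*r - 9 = (r + 1)*(r^2 - 9) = (r + 1)*(r + 3)*(r - 3)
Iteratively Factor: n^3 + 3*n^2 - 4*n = (n + 4)*(n^2 - n) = n*(n + 4)*(n - 1)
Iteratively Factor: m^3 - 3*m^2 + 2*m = (m - 2)*(m^2 - m) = (m - 2)*(m - 1)*(m)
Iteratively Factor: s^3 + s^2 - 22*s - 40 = (s + 2)*(s^2 - s - 20) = (s - 5)*(s + 2)*(s + 4)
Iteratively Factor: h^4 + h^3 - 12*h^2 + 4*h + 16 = (h - 2)*(h^3 + 3*h^2 - 6*h - 8) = (h - 2)*(h + 1)*(h^2 + 2*h - 8) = (h - 2)*(h + 1)*(h + 4)*(h - 2)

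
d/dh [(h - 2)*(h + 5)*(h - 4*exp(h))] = -4*h^2*exp(h) + 3*h^2 - 20*h*exp(h) + 6*h + 28*exp(h) - 10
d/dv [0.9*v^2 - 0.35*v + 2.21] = 1.8*v - 0.35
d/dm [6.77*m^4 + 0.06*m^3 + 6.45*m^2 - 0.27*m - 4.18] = 27.08*m^3 + 0.18*m^2 + 12.9*m - 0.27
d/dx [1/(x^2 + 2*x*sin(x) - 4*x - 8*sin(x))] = 2*(-x*cos(x) - x - sin(x) + 4*cos(x) + 2)/((x - 4)^2*(x + 2*sin(x))^2)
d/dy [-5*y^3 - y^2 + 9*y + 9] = -15*y^2 - 2*y + 9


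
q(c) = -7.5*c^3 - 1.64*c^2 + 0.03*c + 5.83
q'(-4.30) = -401.89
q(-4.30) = 571.68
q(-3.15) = 223.88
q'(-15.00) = -5013.27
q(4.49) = -705.99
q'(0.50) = -7.24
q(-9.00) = 5340.22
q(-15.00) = 24948.88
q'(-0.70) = -8.70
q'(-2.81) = -168.42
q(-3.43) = 289.08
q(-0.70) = 7.58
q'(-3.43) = -253.43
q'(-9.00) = -1792.95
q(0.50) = 4.50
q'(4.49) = -468.30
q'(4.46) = -462.16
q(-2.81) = 159.21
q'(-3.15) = -212.89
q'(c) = -22.5*c^2 - 3.28*c + 0.03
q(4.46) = -692.03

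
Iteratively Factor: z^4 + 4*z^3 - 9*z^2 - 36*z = (z + 3)*(z^3 + z^2 - 12*z) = z*(z + 3)*(z^2 + z - 12) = z*(z + 3)*(z + 4)*(z - 3)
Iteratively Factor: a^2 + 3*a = (a)*(a + 3)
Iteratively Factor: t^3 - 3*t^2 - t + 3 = (t - 3)*(t^2 - 1) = (t - 3)*(t + 1)*(t - 1)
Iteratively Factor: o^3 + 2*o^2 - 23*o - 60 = (o + 3)*(o^2 - o - 20) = (o - 5)*(o + 3)*(o + 4)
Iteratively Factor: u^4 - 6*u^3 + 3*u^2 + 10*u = (u)*(u^3 - 6*u^2 + 3*u + 10) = u*(u - 2)*(u^2 - 4*u - 5) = u*(u - 5)*(u - 2)*(u + 1)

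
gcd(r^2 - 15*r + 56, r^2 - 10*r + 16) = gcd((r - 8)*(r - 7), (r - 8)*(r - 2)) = r - 8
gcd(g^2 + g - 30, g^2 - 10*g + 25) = g - 5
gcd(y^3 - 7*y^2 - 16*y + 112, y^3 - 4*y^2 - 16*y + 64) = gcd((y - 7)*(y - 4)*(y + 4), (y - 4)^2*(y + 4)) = y^2 - 16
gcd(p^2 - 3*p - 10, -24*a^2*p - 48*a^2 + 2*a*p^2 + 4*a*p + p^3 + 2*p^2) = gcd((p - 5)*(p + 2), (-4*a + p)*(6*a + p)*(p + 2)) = p + 2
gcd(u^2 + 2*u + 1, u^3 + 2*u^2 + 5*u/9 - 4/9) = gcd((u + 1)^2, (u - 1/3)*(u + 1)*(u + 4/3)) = u + 1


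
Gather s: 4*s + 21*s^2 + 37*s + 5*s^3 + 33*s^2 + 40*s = 5*s^3 + 54*s^2 + 81*s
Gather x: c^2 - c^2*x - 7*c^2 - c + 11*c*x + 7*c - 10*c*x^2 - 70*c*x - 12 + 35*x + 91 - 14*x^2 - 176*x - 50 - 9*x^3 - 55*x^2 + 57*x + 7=-6*c^2 + 6*c - 9*x^3 + x^2*(-10*c - 69) + x*(-c^2 - 59*c - 84) + 36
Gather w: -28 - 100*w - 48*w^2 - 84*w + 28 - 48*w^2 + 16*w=-96*w^2 - 168*w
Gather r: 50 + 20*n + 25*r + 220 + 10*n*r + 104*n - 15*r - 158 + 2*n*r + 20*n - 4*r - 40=144*n + r*(12*n + 6) + 72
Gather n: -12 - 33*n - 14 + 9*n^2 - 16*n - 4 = 9*n^2 - 49*n - 30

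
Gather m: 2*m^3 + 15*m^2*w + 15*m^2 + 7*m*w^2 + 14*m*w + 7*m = 2*m^3 + m^2*(15*w + 15) + m*(7*w^2 + 14*w + 7)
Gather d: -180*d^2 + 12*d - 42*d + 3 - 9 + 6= -180*d^2 - 30*d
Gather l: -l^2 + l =-l^2 + l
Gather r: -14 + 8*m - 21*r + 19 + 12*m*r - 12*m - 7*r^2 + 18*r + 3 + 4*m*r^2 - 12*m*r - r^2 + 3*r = -4*m + r^2*(4*m - 8) + 8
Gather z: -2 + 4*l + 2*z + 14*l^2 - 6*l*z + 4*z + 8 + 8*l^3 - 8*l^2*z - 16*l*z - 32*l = 8*l^3 + 14*l^2 - 28*l + z*(-8*l^2 - 22*l + 6) + 6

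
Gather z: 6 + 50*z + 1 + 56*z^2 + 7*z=56*z^2 + 57*z + 7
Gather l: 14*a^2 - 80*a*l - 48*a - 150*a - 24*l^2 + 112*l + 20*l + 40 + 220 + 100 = 14*a^2 - 198*a - 24*l^2 + l*(132 - 80*a) + 360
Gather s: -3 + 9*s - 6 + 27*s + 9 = 36*s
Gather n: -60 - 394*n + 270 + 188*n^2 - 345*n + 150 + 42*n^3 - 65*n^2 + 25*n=42*n^3 + 123*n^2 - 714*n + 360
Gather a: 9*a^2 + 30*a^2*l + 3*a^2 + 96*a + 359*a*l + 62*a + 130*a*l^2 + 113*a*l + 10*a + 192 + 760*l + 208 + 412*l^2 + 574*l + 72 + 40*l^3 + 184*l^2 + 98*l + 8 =a^2*(30*l + 12) + a*(130*l^2 + 472*l + 168) + 40*l^3 + 596*l^2 + 1432*l + 480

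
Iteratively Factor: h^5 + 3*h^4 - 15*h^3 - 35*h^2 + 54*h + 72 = (h + 3)*(h^4 - 15*h^2 + 10*h + 24) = (h + 1)*(h + 3)*(h^3 - h^2 - 14*h + 24) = (h - 3)*(h + 1)*(h + 3)*(h^2 + 2*h - 8) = (h - 3)*(h + 1)*(h + 3)*(h + 4)*(h - 2)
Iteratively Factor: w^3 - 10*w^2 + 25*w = (w - 5)*(w^2 - 5*w) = (w - 5)^2*(w)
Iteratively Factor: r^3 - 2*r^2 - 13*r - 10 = (r + 2)*(r^2 - 4*r - 5) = (r + 1)*(r + 2)*(r - 5)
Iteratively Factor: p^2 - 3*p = (p)*(p - 3)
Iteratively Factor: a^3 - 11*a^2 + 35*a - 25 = (a - 5)*(a^2 - 6*a + 5) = (a - 5)^2*(a - 1)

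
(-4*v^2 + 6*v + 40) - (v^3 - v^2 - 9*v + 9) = -v^3 - 3*v^2 + 15*v + 31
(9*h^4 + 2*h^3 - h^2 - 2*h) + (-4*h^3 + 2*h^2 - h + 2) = 9*h^4 - 2*h^3 + h^2 - 3*h + 2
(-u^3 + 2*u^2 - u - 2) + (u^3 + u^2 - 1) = 3*u^2 - u - 3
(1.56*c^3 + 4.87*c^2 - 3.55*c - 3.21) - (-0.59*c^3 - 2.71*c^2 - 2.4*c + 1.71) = 2.15*c^3 + 7.58*c^2 - 1.15*c - 4.92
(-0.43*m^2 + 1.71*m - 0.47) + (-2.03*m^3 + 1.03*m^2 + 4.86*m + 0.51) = -2.03*m^3 + 0.6*m^2 + 6.57*m + 0.04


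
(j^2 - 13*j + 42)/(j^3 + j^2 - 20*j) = (j^2 - 13*j + 42)/(j*(j^2 + j - 20))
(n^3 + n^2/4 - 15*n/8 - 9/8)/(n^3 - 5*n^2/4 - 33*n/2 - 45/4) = (2*n^2 - n - 3)/(2*(n^2 - 2*n - 15))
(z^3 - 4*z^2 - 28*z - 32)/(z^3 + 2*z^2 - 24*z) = (z^3 - 4*z^2 - 28*z - 32)/(z*(z^2 + 2*z - 24))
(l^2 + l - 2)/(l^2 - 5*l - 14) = (l - 1)/(l - 7)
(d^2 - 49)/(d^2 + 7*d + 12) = (d^2 - 49)/(d^2 + 7*d + 12)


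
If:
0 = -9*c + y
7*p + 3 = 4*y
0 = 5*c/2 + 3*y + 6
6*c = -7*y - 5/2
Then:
No Solution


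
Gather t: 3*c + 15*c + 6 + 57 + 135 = 18*c + 198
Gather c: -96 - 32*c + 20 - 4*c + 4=-36*c - 72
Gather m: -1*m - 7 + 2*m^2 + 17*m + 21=2*m^2 + 16*m + 14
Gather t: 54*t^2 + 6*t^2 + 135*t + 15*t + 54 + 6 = 60*t^2 + 150*t + 60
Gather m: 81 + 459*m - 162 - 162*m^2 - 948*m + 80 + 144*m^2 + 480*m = -18*m^2 - 9*m - 1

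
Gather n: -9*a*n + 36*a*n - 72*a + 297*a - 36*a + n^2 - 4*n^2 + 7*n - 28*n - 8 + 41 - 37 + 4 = 189*a - 3*n^2 + n*(27*a - 21)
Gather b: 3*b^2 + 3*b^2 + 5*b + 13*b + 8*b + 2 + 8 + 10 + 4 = 6*b^2 + 26*b + 24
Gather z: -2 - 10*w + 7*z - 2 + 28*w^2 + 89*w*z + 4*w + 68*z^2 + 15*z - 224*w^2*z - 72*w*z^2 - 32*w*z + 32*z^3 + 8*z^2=28*w^2 - 6*w + 32*z^3 + z^2*(76 - 72*w) + z*(-224*w^2 + 57*w + 22) - 4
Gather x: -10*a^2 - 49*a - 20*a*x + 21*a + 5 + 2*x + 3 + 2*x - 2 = -10*a^2 - 28*a + x*(4 - 20*a) + 6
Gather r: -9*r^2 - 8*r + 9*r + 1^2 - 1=-9*r^2 + r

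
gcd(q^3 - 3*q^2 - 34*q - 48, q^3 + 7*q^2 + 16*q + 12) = q^2 + 5*q + 6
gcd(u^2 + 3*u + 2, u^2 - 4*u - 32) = 1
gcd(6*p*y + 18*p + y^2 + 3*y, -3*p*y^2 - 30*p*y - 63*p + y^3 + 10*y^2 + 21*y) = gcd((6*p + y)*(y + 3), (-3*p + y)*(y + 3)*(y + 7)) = y + 3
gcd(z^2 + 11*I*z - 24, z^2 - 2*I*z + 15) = z + 3*I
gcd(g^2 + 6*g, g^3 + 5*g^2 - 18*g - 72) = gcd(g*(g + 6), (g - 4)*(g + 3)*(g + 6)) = g + 6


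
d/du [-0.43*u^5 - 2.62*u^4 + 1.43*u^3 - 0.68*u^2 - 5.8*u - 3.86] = -2.15*u^4 - 10.48*u^3 + 4.29*u^2 - 1.36*u - 5.8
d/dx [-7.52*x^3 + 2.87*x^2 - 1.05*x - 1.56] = -22.56*x^2 + 5.74*x - 1.05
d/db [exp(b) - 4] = exp(b)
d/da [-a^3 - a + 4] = -3*a^2 - 1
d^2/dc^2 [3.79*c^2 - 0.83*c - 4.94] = 7.58000000000000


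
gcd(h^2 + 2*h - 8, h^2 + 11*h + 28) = h + 4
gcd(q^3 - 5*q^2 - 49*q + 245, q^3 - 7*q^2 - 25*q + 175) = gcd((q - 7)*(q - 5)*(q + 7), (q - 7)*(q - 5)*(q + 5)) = q^2 - 12*q + 35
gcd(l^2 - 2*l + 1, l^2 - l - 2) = 1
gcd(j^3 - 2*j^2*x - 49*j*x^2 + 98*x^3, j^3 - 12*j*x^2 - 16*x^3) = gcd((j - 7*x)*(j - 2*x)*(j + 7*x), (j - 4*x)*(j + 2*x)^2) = 1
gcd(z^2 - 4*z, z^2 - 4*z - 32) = 1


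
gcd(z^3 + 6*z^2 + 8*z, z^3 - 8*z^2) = z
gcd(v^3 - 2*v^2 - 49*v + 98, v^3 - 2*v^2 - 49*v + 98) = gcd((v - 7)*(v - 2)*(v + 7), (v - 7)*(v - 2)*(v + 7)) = v^3 - 2*v^2 - 49*v + 98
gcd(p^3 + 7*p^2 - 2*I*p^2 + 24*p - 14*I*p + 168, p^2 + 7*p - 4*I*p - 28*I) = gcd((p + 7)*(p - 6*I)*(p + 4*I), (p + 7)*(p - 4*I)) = p + 7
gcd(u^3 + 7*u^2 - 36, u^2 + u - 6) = u^2 + u - 6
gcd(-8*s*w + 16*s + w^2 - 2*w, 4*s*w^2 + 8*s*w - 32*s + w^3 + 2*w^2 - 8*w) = w - 2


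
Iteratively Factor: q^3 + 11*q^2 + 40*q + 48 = (q + 3)*(q^2 + 8*q + 16) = (q + 3)*(q + 4)*(q + 4)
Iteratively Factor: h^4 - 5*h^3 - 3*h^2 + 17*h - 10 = (h - 1)*(h^3 - 4*h^2 - 7*h + 10) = (h - 1)*(h + 2)*(h^2 - 6*h + 5) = (h - 1)^2*(h + 2)*(h - 5)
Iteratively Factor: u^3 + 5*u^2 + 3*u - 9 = (u + 3)*(u^2 + 2*u - 3) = (u + 3)^2*(u - 1)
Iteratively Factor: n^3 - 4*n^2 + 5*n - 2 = (n - 2)*(n^2 - 2*n + 1) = (n - 2)*(n - 1)*(n - 1)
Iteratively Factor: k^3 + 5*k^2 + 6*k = (k)*(k^2 + 5*k + 6) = k*(k + 3)*(k + 2)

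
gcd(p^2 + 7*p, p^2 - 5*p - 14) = 1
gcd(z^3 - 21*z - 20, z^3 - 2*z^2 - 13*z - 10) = z^2 - 4*z - 5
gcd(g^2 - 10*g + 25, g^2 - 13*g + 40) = g - 5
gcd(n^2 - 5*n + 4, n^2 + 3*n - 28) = n - 4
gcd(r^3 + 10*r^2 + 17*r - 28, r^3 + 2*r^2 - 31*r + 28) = r^2 + 6*r - 7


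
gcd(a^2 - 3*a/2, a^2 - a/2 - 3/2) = a - 3/2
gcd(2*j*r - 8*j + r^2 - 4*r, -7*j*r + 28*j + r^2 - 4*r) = r - 4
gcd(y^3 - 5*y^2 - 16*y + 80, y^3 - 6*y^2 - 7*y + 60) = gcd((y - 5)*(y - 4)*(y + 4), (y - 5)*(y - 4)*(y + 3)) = y^2 - 9*y + 20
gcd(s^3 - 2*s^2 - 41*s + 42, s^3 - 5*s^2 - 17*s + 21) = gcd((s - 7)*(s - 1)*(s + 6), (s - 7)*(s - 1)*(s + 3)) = s^2 - 8*s + 7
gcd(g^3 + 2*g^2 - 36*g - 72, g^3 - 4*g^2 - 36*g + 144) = g^2 - 36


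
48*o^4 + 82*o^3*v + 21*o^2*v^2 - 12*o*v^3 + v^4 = (-8*o + v)*(-6*o + v)*(o + v)^2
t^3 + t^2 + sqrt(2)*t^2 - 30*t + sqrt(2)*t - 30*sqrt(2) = (t - 5)*(t + 6)*(t + sqrt(2))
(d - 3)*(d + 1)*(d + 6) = d^3 + 4*d^2 - 15*d - 18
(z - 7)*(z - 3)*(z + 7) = z^3 - 3*z^2 - 49*z + 147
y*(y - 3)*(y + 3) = y^3 - 9*y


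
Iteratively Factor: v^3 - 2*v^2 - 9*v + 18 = (v - 2)*(v^2 - 9) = (v - 3)*(v - 2)*(v + 3)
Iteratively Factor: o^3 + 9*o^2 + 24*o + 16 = (o + 4)*(o^2 + 5*o + 4) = (o + 1)*(o + 4)*(o + 4)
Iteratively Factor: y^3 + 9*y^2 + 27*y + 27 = (y + 3)*(y^2 + 6*y + 9) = (y + 3)^2*(y + 3)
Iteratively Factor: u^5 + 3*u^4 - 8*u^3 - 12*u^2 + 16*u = (u - 2)*(u^4 + 5*u^3 + 2*u^2 - 8*u) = (u - 2)*(u - 1)*(u^3 + 6*u^2 + 8*u) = (u - 2)*(u - 1)*(u + 2)*(u^2 + 4*u) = u*(u - 2)*(u - 1)*(u + 2)*(u + 4)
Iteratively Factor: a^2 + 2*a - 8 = (a - 2)*(a + 4)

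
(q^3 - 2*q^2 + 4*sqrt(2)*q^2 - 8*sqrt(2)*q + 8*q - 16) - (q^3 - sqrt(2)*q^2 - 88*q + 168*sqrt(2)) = -2*q^2 + 5*sqrt(2)*q^2 - 8*sqrt(2)*q + 96*q - 168*sqrt(2) - 16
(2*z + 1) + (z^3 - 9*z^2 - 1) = z^3 - 9*z^2 + 2*z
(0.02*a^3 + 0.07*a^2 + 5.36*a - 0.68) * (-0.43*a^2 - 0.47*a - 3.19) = -0.0086*a^5 - 0.0395*a^4 - 2.4015*a^3 - 2.4501*a^2 - 16.7788*a + 2.1692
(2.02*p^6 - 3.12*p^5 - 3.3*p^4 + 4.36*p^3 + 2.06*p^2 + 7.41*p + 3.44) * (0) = 0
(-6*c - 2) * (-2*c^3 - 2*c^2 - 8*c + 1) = 12*c^4 + 16*c^3 + 52*c^2 + 10*c - 2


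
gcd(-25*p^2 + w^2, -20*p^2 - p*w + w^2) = 5*p - w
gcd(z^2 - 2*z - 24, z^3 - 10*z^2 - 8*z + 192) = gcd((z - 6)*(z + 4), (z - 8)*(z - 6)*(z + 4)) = z^2 - 2*z - 24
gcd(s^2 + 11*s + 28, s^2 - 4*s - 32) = s + 4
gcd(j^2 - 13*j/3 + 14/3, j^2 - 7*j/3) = j - 7/3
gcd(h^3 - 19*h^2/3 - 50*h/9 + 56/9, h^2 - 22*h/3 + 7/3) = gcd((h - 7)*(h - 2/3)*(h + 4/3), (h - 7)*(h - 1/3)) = h - 7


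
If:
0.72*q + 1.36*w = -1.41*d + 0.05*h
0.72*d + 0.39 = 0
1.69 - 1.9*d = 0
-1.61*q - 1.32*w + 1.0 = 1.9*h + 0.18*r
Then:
No Solution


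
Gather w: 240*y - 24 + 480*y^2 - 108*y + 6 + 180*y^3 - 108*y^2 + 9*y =180*y^3 + 372*y^2 + 141*y - 18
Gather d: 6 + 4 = 10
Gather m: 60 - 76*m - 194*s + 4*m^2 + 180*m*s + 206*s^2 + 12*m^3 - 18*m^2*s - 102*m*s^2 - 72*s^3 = 12*m^3 + m^2*(4 - 18*s) + m*(-102*s^2 + 180*s - 76) - 72*s^3 + 206*s^2 - 194*s + 60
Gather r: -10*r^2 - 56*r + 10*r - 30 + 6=-10*r^2 - 46*r - 24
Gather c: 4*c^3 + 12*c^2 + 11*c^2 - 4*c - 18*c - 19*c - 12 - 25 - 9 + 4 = 4*c^3 + 23*c^2 - 41*c - 42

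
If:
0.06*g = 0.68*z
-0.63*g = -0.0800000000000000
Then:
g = 0.13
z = 0.01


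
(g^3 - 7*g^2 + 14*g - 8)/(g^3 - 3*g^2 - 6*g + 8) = (g - 2)/(g + 2)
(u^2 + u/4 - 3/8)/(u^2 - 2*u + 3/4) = (4*u + 3)/(2*(2*u - 3))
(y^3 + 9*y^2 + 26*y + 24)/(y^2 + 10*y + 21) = (y^2 + 6*y + 8)/(y + 7)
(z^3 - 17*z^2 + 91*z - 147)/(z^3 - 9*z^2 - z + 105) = (z^2 - 10*z + 21)/(z^2 - 2*z - 15)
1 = 1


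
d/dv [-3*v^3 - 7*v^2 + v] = -9*v^2 - 14*v + 1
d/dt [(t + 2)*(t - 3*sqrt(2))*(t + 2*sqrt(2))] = 3*t^2 - 2*sqrt(2)*t + 4*t - 12 - 2*sqrt(2)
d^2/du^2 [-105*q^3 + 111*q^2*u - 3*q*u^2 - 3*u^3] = -6*q - 18*u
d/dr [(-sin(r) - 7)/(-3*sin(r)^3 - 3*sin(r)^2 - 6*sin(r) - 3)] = -(2*sin(r)^3 + 22*sin(r)^2 + 14*sin(r) + 13)*cos(r)/(3*(sin(r)^3 + sin(r)^2 + 2*sin(r) + 1)^2)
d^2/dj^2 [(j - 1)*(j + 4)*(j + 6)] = 6*j + 18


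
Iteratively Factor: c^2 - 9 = (c - 3)*(c + 3)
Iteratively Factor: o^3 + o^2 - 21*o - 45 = (o + 3)*(o^2 - 2*o - 15) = (o - 5)*(o + 3)*(o + 3)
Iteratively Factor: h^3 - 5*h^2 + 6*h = (h - 2)*(h^2 - 3*h) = (h - 3)*(h - 2)*(h)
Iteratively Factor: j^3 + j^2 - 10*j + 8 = (j - 2)*(j^2 + 3*j - 4) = (j - 2)*(j + 4)*(j - 1)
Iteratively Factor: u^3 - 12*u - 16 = (u + 2)*(u^2 - 2*u - 8) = (u - 4)*(u + 2)*(u + 2)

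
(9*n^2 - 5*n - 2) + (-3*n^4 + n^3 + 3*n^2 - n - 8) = -3*n^4 + n^3 + 12*n^2 - 6*n - 10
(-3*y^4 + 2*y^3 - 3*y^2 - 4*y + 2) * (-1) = 3*y^4 - 2*y^3 + 3*y^2 + 4*y - 2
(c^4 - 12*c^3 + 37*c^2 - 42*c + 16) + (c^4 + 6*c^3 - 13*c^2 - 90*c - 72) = 2*c^4 - 6*c^3 + 24*c^2 - 132*c - 56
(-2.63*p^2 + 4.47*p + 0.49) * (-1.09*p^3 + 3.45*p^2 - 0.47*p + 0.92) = 2.8667*p^5 - 13.9458*p^4 + 16.1235*p^3 - 2.83*p^2 + 3.8821*p + 0.4508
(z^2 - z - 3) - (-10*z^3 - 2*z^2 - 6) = 10*z^3 + 3*z^2 - z + 3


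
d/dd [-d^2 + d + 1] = 1 - 2*d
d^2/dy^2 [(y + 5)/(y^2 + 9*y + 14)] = 2*((y + 5)*(2*y + 9)^2 - (3*y + 14)*(y^2 + 9*y + 14))/(y^2 + 9*y + 14)^3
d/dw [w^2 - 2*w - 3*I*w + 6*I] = 2*w - 2 - 3*I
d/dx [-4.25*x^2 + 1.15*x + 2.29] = 1.15 - 8.5*x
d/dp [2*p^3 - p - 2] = 6*p^2 - 1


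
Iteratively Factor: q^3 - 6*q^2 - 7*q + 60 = (q - 4)*(q^2 - 2*q - 15) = (q - 4)*(q + 3)*(q - 5)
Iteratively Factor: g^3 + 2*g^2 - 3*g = (g - 1)*(g^2 + 3*g) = g*(g - 1)*(g + 3)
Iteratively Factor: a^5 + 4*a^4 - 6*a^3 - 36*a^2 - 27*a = (a + 3)*(a^4 + a^3 - 9*a^2 - 9*a) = a*(a + 3)*(a^3 + a^2 - 9*a - 9) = a*(a + 3)^2*(a^2 - 2*a - 3) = a*(a - 3)*(a + 3)^2*(a + 1)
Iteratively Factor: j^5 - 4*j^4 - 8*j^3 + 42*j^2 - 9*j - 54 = (j + 1)*(j^4 - 5*j^3 - 3*j^2 + 45*j - 54) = (j - 3)*(j + 1)*(j^3 - 2*j^2 - 9*j + 18) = (j - 3)^2*(j + 1)*(j^2 + j - 6) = (j - 3)^2*(j + 1)*(j + 3)*(j - 2)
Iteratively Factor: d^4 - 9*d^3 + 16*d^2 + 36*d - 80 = (d - 2)*(d^3 - 7*d^2 + 2*d + 40) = (d - 2)*(d + 2)*(d^2 - 9*d + 20) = (d - 5)*(d - 2)*(d + 2)*(d - 4)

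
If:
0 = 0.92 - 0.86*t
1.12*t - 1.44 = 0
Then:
No Solution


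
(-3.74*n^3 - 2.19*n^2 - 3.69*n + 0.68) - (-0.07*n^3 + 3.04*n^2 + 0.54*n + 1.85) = -3.67*n^3 - 5.23*n^2 - 4.23*n - 1.17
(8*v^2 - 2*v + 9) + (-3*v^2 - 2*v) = 5*v^2 - 4*v + 9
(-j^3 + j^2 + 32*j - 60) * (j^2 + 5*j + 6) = -j^5 - 4*j^4 + 31*j^3 + 106*j^2 - 108*j - 360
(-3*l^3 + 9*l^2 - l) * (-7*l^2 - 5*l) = 21*l^5 - 48*l^4 - 38*l^3 + 5*l^2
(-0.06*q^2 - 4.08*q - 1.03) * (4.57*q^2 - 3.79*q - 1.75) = -0.2742*q^4 - 18.4182*q^3 + 10.8611*q^2 + 11.0437*q + 1.8025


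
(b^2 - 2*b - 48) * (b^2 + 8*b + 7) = b^4 + 6*b^3 - 57*b^2 - 398*b - 336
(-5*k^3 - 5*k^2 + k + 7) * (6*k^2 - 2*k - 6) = -30*k^5 - 20*k^4 + 46*k^3 + 70*k^2 - 20*k - 42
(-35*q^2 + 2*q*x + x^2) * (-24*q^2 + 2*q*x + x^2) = 840*q^4 - 118*q^3*x - 55*q^2*x^2 + 4*q*x^3 + x^4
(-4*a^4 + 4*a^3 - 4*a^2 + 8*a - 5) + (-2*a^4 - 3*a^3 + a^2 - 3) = -6*a^4 + a^3 - 3*a^2 + 8*a - 8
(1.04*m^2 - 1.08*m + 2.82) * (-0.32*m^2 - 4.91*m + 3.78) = -0.3328*m^4 - 4.7608*m^3 + 8.3316*m^2 - 17.9286*m + 10.6596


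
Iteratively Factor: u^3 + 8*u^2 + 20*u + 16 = (u + 4)*(u^2 + 4*u + 4) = (u + 2)*(u + 4)*(u + 2)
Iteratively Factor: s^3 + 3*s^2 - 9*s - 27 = (s + 3)*(s^2 - 9) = (s + 3)^2*(s - 3)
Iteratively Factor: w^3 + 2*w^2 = (w + 2)*(w^2) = w*(w + 2)*(w)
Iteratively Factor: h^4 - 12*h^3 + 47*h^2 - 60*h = (h - 4)*(h^3 - 8*h^2 + 15*h) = (h - 5)*(h - 4)*(h^2 - 3*h) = (h - 5)*(h - 4)*(h - 3)*(h)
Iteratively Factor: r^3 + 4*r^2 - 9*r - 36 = (r + 3)*(r^2 + r - 12) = (r + 3)*(r + 4)*(r - 3)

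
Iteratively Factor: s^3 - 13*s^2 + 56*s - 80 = (s - 5)*(s^2 - 8*s + 16) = (s - 5)*(s - 4)*(s - 4)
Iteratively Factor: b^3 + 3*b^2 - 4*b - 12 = (b + 3)*(b^2 - 4) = (b + 2)*(b + 3)*(b - 2)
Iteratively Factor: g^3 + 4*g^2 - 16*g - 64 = (g - 4)*(g^2 + 8*g + 16) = (g - 4)*(g + 4)*(g + 4)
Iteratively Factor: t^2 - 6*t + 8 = (t - 2)*(t - 4)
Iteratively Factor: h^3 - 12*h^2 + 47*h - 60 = (h - 4)*(h^2 - 8*h + 15) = (h - 5)*(h - 4)*(h - 3)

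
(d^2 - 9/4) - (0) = d^2 - 9/4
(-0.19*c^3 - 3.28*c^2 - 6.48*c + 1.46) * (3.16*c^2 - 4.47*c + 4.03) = -0.6004*c^5 - 9.5155*c^4 - 6.5809*c^3 + 20.3608*c^2 - 32.6406*c + 5.8838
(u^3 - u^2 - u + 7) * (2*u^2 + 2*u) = 2*u^5 - 4*u^3 + 12*u^2 + 14*u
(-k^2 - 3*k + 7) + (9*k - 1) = -k^2 + 6*k + 6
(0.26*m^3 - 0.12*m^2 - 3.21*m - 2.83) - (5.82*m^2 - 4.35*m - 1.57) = 0.26*m^3 - 5.94*m^2 + 1.14*m - 1.26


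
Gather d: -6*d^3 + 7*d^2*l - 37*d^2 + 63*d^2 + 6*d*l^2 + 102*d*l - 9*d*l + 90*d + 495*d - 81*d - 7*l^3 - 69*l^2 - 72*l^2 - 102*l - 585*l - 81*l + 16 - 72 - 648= -6*d^3 + d^2*(7*l + 26) + d*(6*l^2 + 93*l + 504) - 7*l^3 - 141*l^2 - 768*l - 704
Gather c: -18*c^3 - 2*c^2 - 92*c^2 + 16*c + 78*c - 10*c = -18*c^3 - 94*c^2 + 84*c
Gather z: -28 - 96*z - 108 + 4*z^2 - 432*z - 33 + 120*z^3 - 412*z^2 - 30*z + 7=120*z^3 - 408*z^2 - 558*z - 162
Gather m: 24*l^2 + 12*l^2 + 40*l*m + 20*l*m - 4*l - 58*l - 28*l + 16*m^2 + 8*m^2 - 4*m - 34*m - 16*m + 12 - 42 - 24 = 36*l^2 - 90*l + 24*m^2 + m*(60*l - 54) - 54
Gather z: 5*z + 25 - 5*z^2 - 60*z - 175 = -5*z^2 - 55*z - 150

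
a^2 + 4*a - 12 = (a - 2)*(a + 6)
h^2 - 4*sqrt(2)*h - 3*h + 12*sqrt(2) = (h - 3)*(h - 4*sqrt(2))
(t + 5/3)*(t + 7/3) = t^2 + 4*t + 35/9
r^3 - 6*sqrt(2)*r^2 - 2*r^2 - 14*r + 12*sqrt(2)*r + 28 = (r - 2)*(r - 7*sqrt(2))*(r + sqrt(2))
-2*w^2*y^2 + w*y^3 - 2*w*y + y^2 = y*(-2*w + y)*(w*y + 1)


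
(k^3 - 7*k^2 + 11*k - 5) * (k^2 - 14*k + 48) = k^5 - 21*k^4 + 157*k^3 - 495*k^2 + 598*k - 240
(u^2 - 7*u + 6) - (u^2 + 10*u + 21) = -17*u - 15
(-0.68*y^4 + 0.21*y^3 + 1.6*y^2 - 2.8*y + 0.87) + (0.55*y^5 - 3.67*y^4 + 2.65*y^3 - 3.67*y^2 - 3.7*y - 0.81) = 0.55*y^5 - 4.35*y^4 + 2.86*y^3 - 2.07*y^2 - 6.5*y + 0.0599999999999999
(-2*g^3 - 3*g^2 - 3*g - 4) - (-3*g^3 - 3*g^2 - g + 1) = g^3 - 2*g - 5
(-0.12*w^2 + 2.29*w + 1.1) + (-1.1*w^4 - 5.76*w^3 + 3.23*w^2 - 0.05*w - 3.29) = -1.1*w^4 - 5.76*w^3 + 3.11*w^2 + 2.24*w - 2.19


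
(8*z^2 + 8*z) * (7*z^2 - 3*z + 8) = 56*z^4 + 32*z^3 + 40*z^2 + 64*z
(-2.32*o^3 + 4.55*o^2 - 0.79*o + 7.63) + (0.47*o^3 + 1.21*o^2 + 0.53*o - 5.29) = -1.85*o^3 + 5.76*o^2 - 0.26*o + 2.34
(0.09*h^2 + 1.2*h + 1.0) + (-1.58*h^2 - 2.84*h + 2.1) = -1.49*h^2 - 1.64*h + 3.1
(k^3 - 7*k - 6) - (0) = k^3 - 7*k - 6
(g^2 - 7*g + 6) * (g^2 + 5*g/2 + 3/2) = g^4 - 9*g^3/2 - 10*g^2 + 9*g/2 + 9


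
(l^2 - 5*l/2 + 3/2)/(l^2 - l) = (l - 3/2)/l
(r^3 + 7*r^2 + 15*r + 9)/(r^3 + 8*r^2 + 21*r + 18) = (r + 1)/(r + 2)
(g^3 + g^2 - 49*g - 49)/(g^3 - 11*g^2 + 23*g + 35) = (g + 7)/(g - 5)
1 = 1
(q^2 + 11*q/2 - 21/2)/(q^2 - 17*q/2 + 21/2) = (q + 7)/(q - 7)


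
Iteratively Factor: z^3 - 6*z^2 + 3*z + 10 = (z - 5)*(z^2 - z - 2) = (z - 5)*(z + 1)*(z - 2)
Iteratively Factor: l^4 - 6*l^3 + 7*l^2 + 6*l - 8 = (l - 4)*(l^3 - 2*l^2 - l + 2) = (l - 4)*(l - 2)*(l^2 - 1) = (l - 4)*(l - 2)*(l - 1)*(l + 1)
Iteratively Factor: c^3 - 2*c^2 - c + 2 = (c + 1)*(c^2 - 3*c + 2) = (c - 1)*(c + 1)*(c - 2)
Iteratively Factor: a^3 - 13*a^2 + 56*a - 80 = (a - 5)*(a^2 - 8*a + 16) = (a - 5)*(a - 4)*(a - 4)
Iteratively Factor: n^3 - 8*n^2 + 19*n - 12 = (n - 4)*(n^2 - 4*n + 3) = (n - 4)*(n - 3)*(n - 1)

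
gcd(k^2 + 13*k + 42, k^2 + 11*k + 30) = k + 6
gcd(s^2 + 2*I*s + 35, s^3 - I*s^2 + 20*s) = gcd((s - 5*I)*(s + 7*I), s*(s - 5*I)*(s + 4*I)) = s - 5*I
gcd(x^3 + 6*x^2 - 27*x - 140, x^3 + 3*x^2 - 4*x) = x + 4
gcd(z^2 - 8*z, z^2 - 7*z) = z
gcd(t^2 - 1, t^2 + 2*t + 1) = t + 1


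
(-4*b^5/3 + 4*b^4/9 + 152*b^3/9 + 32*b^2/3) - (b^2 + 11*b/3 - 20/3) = -4*b^5/3 + 4*b^4/9 + 152*b^3/9 + 29*b^2/3 - 11*b/3 + 20/3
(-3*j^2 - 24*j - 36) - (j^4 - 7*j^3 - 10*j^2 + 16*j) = -j^4 + 7*j^3 + 7*j^2 - 40*j - 36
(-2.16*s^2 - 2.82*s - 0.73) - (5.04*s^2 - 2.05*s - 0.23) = -7.2*s^2 - 0.77*s - 0.5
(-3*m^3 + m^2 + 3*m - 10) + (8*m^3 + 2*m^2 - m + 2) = 5*m^3 + 3*m^2 + 2*m - 8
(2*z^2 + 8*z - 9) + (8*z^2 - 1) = 10*z^2 + 8*z - 10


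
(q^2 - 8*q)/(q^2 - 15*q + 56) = q/(q - 7)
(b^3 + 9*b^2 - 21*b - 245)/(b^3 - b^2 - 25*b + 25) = (b^2 + 14*b + 49)/(b^2 + 4*b - 5)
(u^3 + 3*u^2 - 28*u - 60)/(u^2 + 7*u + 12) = (u^3 + 3*u^2 - 28*u - 60)/(u^2 + 7*u + 12)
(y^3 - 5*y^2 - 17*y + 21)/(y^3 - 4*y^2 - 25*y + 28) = (y + 3)/(y + 4)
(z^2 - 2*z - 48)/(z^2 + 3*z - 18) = (z - 8)/(z - 3)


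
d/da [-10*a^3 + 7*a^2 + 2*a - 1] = -30*a^2 + 14*a + 2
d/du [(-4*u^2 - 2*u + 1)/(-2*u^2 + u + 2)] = (-8*u^2 - 12*u - 5)/(4*u^4 - 4*u^3 - 7*u^2 + 4*u + 4)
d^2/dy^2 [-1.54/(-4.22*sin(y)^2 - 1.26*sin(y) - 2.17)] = (-109.699744*sin(y)^4 - 24.565464*sin(y)^3 + 218.514296*sin(y)^2 + 53.341596*sin(y) - 23.314984)/(4.22*sin(y)^2 + 1.26*sin(y) + 2.17)^3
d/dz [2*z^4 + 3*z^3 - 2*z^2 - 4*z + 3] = 8*z^3 + 9*z^2 - 4*z - 4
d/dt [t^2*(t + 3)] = 3*t*(t + 2)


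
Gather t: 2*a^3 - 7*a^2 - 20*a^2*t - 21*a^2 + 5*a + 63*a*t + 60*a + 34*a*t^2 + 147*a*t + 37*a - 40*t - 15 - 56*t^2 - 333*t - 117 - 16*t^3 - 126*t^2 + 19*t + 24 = 2*a^3 - 28*a^2 + 102*a - 16*t^3 + t^2*(34*a - 182) + t*(-20*a^2 + 210*a - 354) - 108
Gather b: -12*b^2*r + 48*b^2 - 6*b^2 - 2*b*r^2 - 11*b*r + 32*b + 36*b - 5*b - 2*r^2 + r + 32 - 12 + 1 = b^2*(42 - 12*r) + b*(-2*r^2 - 11*r + 63) - 2*r^2 + r + 21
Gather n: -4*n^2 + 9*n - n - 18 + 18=-4*n^2 + 8*n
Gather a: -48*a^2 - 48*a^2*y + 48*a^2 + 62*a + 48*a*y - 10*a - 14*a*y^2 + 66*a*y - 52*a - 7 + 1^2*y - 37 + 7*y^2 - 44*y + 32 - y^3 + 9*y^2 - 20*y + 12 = -48*a^2*y + a*(-14*y^2 + 114*y) - y^3 + 16*y^2 - 63*y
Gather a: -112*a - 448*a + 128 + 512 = 640 - 560*a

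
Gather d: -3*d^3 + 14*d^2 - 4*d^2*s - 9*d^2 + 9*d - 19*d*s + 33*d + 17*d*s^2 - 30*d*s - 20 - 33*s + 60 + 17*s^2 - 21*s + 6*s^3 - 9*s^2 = -3*d^3 + d^2*(5 - 4*s) + d*(17*s^2 - 49*s + 42) + 6*s^3 + 8*s^2 - 54*s + 40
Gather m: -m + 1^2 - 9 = -m - 8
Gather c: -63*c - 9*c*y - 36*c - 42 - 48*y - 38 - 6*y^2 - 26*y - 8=c*(-9*y - 99) - 6*y^2 - 74*y - 88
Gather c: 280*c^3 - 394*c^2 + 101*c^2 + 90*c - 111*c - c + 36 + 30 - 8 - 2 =280*c^3 - 293*c^2 - 22*c + 56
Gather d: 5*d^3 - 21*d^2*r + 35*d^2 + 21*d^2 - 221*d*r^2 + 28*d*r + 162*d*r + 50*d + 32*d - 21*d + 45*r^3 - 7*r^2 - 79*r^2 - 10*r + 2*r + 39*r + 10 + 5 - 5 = 5*d^3 + d^2*(56 - 21*r) + d*(-221*r^2 + 190*r + 61) + 45*r^3 - 86*r^2 + 31*r + 10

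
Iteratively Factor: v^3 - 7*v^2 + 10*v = (v)*(v^2 - 7*v + 10) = v*(v - 5)*(v - 2)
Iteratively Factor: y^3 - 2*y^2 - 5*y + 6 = (y - 3)*(y^2 + y - 2) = (y - 3)*(y - 1)*(y + 2)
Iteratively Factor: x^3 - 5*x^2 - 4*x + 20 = (x - 5)*(x^2 - 4) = (x - 5)*(x - 2)*(x + 2)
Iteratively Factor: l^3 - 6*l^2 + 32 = (l + 2)*(l^2 - 8*l + 16) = (l - 4)*(l + 2)*(l - 4)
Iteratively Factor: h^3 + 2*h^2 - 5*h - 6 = (h + 3)*(h^2 - h - 2) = (h - 2)*(h + 3)*(h + 1)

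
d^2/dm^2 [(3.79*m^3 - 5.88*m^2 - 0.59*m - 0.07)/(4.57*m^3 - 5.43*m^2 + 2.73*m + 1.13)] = (-2.27373675443232e-13*m^7 - 57.507966000001*m^6 - 357.63906*m^5 + 275.595678*m^4 + 361.50528*m^3 - 127.385718*m^2 + 15.71058*m - 13.278594)/(95.443993*m^9 - 340.215021*m^8 + 575.28531*m^7 - 495.774534*m^6 + 175.414212*m^5 + 63.134028*m^4 - 62.653326*m^3 + 4.46463*m^2 + 10.457811*m + 1.442897)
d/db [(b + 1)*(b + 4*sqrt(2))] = 2*b + 1 + 4*sqrt(2)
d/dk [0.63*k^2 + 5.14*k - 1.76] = 1.26*k + 5.14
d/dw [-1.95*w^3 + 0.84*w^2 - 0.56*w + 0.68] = -5.85*w^2 + 1.68*w - 0.56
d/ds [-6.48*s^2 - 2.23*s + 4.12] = -12.96*s - 2.23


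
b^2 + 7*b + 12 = (b + 3)*(b + 4)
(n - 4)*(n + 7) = n^2 + 3*n - 28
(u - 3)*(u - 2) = u^2 - 5*u + 6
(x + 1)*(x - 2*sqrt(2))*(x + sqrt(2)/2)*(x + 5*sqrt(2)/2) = x^4 + x^3 + sqrt(2)*x^3 - 19*x^2/2 + sqrt(2)*x^2 - 19*x/2 - 5*sqrt(2)*x - 5*sqrt(2)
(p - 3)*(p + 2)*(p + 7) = p^3 + 6*p^2 - 13*p - 42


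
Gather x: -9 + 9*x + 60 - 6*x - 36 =3*x + 15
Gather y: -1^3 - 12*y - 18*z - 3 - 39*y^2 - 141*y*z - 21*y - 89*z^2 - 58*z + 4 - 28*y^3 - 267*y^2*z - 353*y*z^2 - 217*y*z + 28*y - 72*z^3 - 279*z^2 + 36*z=-28*y^3 + y^2*(-267*z - 39) + y*(-353*z^2 - 358*z - 5) - 72*z^3 - 368*z^2 - 40*z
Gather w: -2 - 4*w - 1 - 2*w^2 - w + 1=-2*w^2 - 5*w - 2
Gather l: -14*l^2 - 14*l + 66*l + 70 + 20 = -14*l^2 + 52*l + 90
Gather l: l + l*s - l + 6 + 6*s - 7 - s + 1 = l*s + 5*s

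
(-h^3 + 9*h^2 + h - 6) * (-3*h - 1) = 3*h^4 - 26*h^3 - 12*h^2 + 17*h + 6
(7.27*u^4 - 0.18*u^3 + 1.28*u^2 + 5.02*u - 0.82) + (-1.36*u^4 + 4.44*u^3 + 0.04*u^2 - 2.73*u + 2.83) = 5.91*u^4 + 4.26*u^3 + 1.32*u^2 + 2.29*u + 2.01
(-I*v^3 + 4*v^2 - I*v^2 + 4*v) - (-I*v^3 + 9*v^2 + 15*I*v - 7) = -5*v^2 - I*v^2 + 4*v - 15*I*v + 7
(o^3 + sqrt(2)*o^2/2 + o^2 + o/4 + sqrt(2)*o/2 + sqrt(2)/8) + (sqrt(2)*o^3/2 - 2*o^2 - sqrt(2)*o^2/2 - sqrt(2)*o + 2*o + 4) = sqrt(2)*o^3/2 + o^3 - o^2 - sqrt(2)*o/2 + 9*o/4 + sqrt(2)/8 + 4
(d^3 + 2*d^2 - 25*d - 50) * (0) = 0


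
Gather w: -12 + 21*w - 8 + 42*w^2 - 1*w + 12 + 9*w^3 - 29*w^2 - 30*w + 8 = 9*w^3 + 13*w^2 - 10*w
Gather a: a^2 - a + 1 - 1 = a^2 - a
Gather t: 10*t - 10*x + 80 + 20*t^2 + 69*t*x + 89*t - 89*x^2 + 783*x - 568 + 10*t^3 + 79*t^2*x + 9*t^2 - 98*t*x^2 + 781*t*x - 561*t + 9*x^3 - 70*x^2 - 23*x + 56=10*t^3 + t^2*(79*x + 29) + t*(-98*x^2 + 850*x - 462) + 9*x^3 - 159*x^2 + 750*x - 432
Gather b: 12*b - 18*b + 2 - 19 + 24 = 7 - 6*b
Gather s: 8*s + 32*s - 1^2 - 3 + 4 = 40*s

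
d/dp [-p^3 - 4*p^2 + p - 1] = -3*p^2 - 8*p + 1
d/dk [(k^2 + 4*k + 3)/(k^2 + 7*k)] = 3*(k^2 - 2*k - 7)/(k^2*(k^2 + 14*k + 49))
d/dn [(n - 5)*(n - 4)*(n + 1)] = 3*n^2 - 16*n + 11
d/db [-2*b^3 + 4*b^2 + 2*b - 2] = -6*b^2 + 8*b + 2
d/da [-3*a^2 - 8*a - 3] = -6*a - 8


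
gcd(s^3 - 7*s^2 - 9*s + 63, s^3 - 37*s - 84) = s^2 - 4*s - 21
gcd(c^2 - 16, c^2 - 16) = c^2 - 16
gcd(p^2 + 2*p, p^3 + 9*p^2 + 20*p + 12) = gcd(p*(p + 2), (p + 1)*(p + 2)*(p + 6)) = p + 2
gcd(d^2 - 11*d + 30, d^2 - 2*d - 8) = 1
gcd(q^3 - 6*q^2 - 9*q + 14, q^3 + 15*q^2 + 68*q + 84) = q + 2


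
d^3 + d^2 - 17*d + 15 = (d - 3)*(d - 1)*(d + 5)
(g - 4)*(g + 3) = g^2 - g - 12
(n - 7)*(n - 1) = n^2 - 8*n + 7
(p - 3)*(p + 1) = p^2 - 2*p - 3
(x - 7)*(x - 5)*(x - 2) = x^3 - 14*x^2 + 59*x - 70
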